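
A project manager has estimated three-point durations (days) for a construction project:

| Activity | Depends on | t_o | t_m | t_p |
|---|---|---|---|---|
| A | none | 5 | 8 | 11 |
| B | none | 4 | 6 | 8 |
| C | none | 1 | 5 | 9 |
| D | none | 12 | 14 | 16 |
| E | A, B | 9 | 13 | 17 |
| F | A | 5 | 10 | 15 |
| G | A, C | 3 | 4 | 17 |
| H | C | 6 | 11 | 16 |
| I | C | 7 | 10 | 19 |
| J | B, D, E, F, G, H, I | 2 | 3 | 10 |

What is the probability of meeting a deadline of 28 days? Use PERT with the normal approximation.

0.920

te_A = (5 + 4·8 + 11)/6 = 48/6 = 8; σ²_A = ((11−5)/6)² = 1.000
te_B = (4 + 4·6 + 8)/6 = 36/6 = 6; σ²_B = ((8−4)/6)² = 0.444
te_C = (1 + 4·5 + 9)/6 = 30/6 = 5; σ²_C = ((9−1)/6)² = 1.778
te_D = (12 + 4·14 + 16)/6 = 84/6 = 14; σ²_D = ((16−12)/6)² = 0.444
te_E = (9 + 4·13 + 17)/6 = 78/6 = 13; σ²_E = ((17−9)/6)² = 1.778
te_F = (5 + 4·10 + 15)/6 = 60/6 = 10; σ²_F = ((15−5)/6)² = 2.778
te_G = (3 + 4·4 + 17)/6 = 36/6 = 6; σ²_G = ((17−3)/6)² = 5.444
te_H = (6 + 4·11 + 16)/6 = 66/6 = 11; σ²_H = ((16−6)/6)² = 2.778
te_I = (7 + 4·10 + 19)/6 = 66/6 = 11; σ²_I = ((19−7)/6)² = 4.000
te_J = (2 + 4·3 + 10)/6 = 24/6 = 4; σ²_J = ((10−2)/6)² = 1.778

Forward pass:
ES_A = 0; EF_A = 8
ES_B = 0; EF_B = 6
ES_C = 0; EF_C = 5
ES_D = 0; EF_D = 14
ES_E = max(EF_A=8, EF_B=6) = 8; EF_E = 8+13 = 21
ES_F = 8; EF_F = 8+10 = 18
ES_G = max(EF_A=8, EF_C=5) = 8; EF_G = 8+6 = 14
ES_H = 5; EF_H = 5+11 = 16
ES_I = 5; EF_I = 5+11 = 16
ES_J = max(EF_B=6, EF_D=14, EF_E=21, EF_F=18, EF_G=14, EF_H=16, EF_I=16) = 21; EF_J = 21+4 = 25
Expected project duration μ = 25 days. Critical path: A → E → J.

Variance along critical path = 1.000 + 1.778 + 1.778 = 4.556; σ = √4.556 = 2.134 days.
Z = (28 − 25) / 2.134 = 1.406
P(T ≤ 28) = Φ(1.406) ≈ 0.920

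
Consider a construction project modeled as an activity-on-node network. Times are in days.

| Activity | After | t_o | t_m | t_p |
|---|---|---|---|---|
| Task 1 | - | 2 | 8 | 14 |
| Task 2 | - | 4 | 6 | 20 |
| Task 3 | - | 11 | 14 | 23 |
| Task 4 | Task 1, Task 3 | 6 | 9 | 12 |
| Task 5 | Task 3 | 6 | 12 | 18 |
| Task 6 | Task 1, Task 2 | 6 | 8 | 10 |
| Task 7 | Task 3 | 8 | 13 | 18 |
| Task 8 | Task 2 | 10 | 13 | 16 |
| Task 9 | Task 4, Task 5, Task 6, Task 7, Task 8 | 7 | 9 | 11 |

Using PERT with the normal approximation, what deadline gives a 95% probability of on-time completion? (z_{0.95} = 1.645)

te_Task 1 = (2 + 4·8 + 14)/6 = 48/6 = 8; σ²_Task 1 = ((14−2)/6)² = 4.000
te_Task 2 = (4 + 4·6 + 20)/6 = 48/6 = 8; σ²_Task 2 = ((20−4)/6)² = 7.111
te_Task 3 = (11 + 4·14 + 23)/6 = 90/6 = 15; σ²_Task 3 = ((23−11)/6)² = 4.000
te_Task 4 = (6 + 4·9 + 12)/6 = 54/6 = 9; σ²_Task 4 = ((12−6)/6)² = 1.000
te_Task 5 = (6 + 4·12 + 18)/6 = 72/6 = 12; σ²_Task 5 = ((18−6)/6)² = 4.000
te_Task 6 = (6 + 4·8 + 10)/6 = 48/6 = 8; σ²_Task 6 = ((10−6)/6)² = 0.444
te_Task 7 = (8 + 4·13 + 18)/6 = 78/6 = 13; σ²_Task 7 = ((18−8)/6)² = 2.778
te_Task 8 = (10 + 4·13 + 16)/6 = 78/6 = 13; σ²_Task 8 = ((16−10)/6)² = 1.000
te_Task 9 = (7 + 4·9 + 11)/6 = 54/6 = 9; σ²_Task 9 = ((11−7)/6)² = 0.444

Forward pass:
ES_Task 1 = 0; EF_Task 1 = 8
ES_Task 2 = 0; EF_Task 2 = 8
ES_Task 3 = 0; EF_Task 3 = 15
ES_Task 4 = max(EF_Task 1=8, EF_Task 3=15) = 15; EF_Task 4 = 15+9 = 24
ES_Task 5 = 15; EF_Task 5 = 15+12 = 27
ES_Task 6 = max(EF_Task 1=8, EF_Task 2=8) = 8; EF_Task 6 = 8+8 = 16
ES_Task 7 = 15; EF_Task 7 = 15+13 = 28
ES_Task 8 = 8; EF_Task 8 = 8+13 = 21
ES_Task 9 = max(EF_Task 4=24, EF_Task 5=27, EF_Task 6=16, EF_Task 7=28, EF_Task 8=21) = 28; EF_Task 9 = 28+9 = 37
Expected project duration μ = 37 days. Critical path: Task 3 → Task 7 → Task 9.

Variance along critical path = 4.000 + 2.778 + 0.444 = 7.222; σ = 2.687 days.
D = μ + z·σ = 37 + 1.645·2.687 = 41.4 days

41.4 days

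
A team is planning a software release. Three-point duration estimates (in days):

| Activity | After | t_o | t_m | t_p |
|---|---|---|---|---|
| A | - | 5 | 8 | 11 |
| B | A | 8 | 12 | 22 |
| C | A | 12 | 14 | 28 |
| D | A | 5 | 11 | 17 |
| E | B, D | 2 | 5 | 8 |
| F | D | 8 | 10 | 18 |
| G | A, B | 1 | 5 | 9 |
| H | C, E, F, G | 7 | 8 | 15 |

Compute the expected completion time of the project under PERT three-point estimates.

39 days

te_A = (5 + 4·8 + 11)/6 = 48/6 = 8
te_B = (8 + 4·12 + 22)/6 = 78/6 = 13
te_C = (12 + 4·14 + 28)/6 = 96/6 = 16
te_D = (5 + 4·11 + 17)/6 = 66/6 = 11
te_E = (2 + 4·5 + 8)/6 = 30/6 = 5
te_F = (8 + 4·10 + 18)/6 = 66/6 = 11
te_G = (1 + 4·5 + 9)/6 = 30/6 = 5
te_H = (7 + 4·8 + 15)/6 = 54/6 = 9

Forward pass:
ES_A = 0; EF_A = 8
ES_B = 8; EF_B = 8+13 = 21
ES_C = 8; EF_C = 8+16 = 24
ES_D = 8; EF_D = 8+11 = 19
ES_E = max(EF_B=21, EF_D=19) = 21; EF_E = 21+5 = 26
ES_F = 19; EF_F = 19+11 = 30
ES_G = max(EF_A=8, EF_B=21) = 21; EF_G = 21+5 = 26
ES_H = max(EF_C=24, EF_E=26, EF_F=30, EF_G=26) = 30; EF_H = 30+9 = 39
Expected project duration μ = 39 days. Critical path: A → D → F → H.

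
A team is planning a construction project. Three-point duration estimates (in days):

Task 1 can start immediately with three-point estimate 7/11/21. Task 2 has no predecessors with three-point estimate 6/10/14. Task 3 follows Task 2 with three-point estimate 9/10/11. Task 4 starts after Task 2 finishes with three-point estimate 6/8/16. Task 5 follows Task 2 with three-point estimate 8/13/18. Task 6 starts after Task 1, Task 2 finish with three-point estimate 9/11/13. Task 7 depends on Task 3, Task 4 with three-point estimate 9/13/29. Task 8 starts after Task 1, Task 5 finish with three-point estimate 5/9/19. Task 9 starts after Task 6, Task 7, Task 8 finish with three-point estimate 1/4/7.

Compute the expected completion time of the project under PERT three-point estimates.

39 days

te_Task 1 = (7 + 4·11 + 21)/6 = 72/6 = 12
te_Task 2 = (6 + 4·10 + 14)/6 = 60/6 = 10
te_Task 3 = (9 + 4·10 + 11)/6 = 60/6 = 10
te_Task 4 = (6 + 4·8 + 16)/6 = 54/6 = 9
te_Task 5 = (8 + 4·13 + 18)/6 = 78/6 = 13
te_Task 6 = (9 + 4·11 + 13)/6 = 66/6 = 11
te_Task 7 = (9 + 4·13 + 29)/6 = 90/6 = 15
te_Task 8 = (5 + 4·9 + 19)/6 = 60/6 = 10
te_Task 9 = (1 + 4·4 + 7)/6 = 24/6 = 4

Forward pass:
ES_Task 1 = 0; EF_Task 1 = 12
ES_Task 2 = 0; EF_Task 2 = 10
ES_Task 3 = 10; EF_Task 3 = 10+10 = 20
ES_Task 4 = 10; EF_Task 4 = 10+9 = 19
ES_Task 5 = 10; EF_Task 5 = 10+13 = 23
ES_Task 6 = max(EF_Task 1=12, EF_Task 2=10) = 12; EF_Task 6 = 12+11 = 23
ES_Task 7 = max(EF_Task 3=20, EF_Task 4=19) = 20; EF_Task 7 = 20+15 = 35
ES_Task 8 = max(EF_Task 1=12, EF_Task 5=23) = 23; EF_Task 8 = 23+10 = 33
ES_Task 9 = max(EF_Task 6=23, EF_Task 7=35, EF_Task 8=33) = 35; EF_Task 9 = 35+4 = 39
Expected project duration μ = 39 days. Critical path: Task 2 → Task 3 → Task 7 → Task 9.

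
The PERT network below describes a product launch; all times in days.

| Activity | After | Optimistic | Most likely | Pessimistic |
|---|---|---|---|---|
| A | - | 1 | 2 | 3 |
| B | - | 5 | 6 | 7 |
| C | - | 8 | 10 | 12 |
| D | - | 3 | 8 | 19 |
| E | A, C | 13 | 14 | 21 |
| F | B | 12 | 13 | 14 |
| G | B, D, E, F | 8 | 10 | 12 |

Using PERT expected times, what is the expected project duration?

35 days

te_A = (1 + 4·2 + 3)/6 = 12/6 = 2
te_B = (5 + 4·6 + 7)/6 = 36/6 = 6
te_C = (8 + 4·10 + 12)/6 = 60/6 = 10
te_D = (3 + 4·8 + 19)/6 = 54/6 = 9
te_E = (13 + 4·14 + 21)/6 = 90/6 = 15
te_F = (12 + 4·13 + 14)/6 = 78/6 = 13
te_G = (8 + 4·10 + 12)/6 = 60/6 = 10

Forward pass:
ES_A = 0; EF_A = 2
ES_B = 0; EF_B = 6
ES_C = 0; EF_C = 10
ES_D = 0; EF_D = 9
ES_E = max(EF_A=2, EF_C=10) = 10; EF_E = 10+15 = 25
ES_F = 6; EF_F = 6+13 = 19
ES_G = max(EF_B=6, EF_D=9, EF_E=25, EF_F=19) = 25; EF_G = 25+10 = 35
Expected project duration μ = 35 days. Critical path: C → E → G.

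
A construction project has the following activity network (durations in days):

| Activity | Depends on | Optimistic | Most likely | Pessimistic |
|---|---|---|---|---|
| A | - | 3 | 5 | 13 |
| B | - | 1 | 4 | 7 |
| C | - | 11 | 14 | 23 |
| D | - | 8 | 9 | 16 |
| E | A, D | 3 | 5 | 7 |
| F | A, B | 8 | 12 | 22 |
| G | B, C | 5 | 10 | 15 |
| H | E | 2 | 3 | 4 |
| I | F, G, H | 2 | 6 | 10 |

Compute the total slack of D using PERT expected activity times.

te_A = (3 + 4·5 + 13)/6 = 36/6 = 6
te_B = (1 + 4·4 + 7)/6 = 24/6 = 4
te_C = (11 + 4·14 + 23)/6 = 90/6 = 15
te_D = (8 + 4·9 + 16)/6 = 60/6 = 10
te_E = (3 + 4·5 + 7)/6 = 30/6 = 5
te_F = (8 + 4·12 + 22)/6 = 78/6 = 13
te_G = (5 + 4·10 + 15)/6 = 60/6 = 10
te_H = (2 + 4·3 + 4)/6 = 18/6 = 3
te_I = (2 + 4·6 + 10)/6 = 36/6 = 6

Forward pass:
ES_A = 0; EF_A = 6
ES_B = 0; EF_B = 4
ES_C = 0; EF_C = 15
ES_D = 0; EF_D = 10
ES_E = max(EF_A=6, EF_D=10) = 10; EF_E = 10+5 = 15
ES_F = max(EF_A=6, EF_B=4) = 6; EF_F = 6+13 = 19
ES_G = max(EF_B=4, EF_C=15) = 15; EF_G = 15+10 = 25
ES_H = 15; EF_H = 15+3 = 18
ES_I = max(EF_F=19, EF_G=25, EF_H=18) = 25; EF_I = 25+6 = 31
Expected project duration μ = 31 days. Critical path: C → G → I.

Backward pass:
LF_I = 31; LS_I = 31−6 = 25
LF_H = LS_I = 25; LS_H = 25−3 = 22
LF_G = LS_I = 25; LS_G = 25−10 = 15
LF_F = LS_I = 25; LS_F = 25−13 = 12
LF_E = LS_H = 22; LS_E = 22−5 = 17
LF_D = LS_E = 17; LS_D = 17−10 = 7
LF_C = LS_G = 15; LS_C = 15−15 = 0
LF_B = min(LS_F=12, LS_G=15) = 12; LS_B = 12−4 = 8
LF_A = min(LS_E=17, LS_F=12) = 12; LS_A = 12−6 = 6
Slack_D = LS_D − ES_D = 7 − 0 = 7

7 days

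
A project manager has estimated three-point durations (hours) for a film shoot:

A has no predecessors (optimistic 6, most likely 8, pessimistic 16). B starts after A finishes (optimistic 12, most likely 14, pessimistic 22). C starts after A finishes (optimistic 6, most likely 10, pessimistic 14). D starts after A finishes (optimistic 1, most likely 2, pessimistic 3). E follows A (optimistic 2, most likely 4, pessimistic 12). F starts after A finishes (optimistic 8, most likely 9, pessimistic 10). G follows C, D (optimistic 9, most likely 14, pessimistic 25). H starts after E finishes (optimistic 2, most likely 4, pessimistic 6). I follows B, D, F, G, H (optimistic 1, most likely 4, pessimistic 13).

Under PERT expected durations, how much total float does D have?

8 hours

te_A = (6 + 4·8 + 16)/6 = 54/6 = 9
te_B = (12 + 4·14 + 22)/6 = 90/6 = 15
te_C = (6 + 4·10 + 14)/6 = 60/6 = 10
te_D = (1 + 4·2 + 3)/6 = 12/6 = 2
te_E = (2 + 4·4 + 12)/6 = 30/6 = 5
te_F = (8 + 4·9 + 10)/6 = 54/6 = 9
te_G = (9 + 4·14 + 25)/6 = 90/6 = 15
te_H = (2 + 4·4 + 6)/6 = 24/6 = 4
te_I = (1 + 4·4 + 13)/6 = 30/6 = 5

Forward pass:
ES_A = 0; EF_A = 9
ES_B = 9; EF_B = 9+15 = 24
ES_C = 9; EF_C = 9+10 = 19
ES_D = 9; EF_D = 9+2 = 11
ES_E = 9; EF_E = 9+5 = 14
ES_F = 9; EF_F = 9+9 = 18
ES_G = max(EF_C=19, EF_D=11) = 19; EF_G = 19+15 = 34
ES_H = 14; EF_H = 14+4 = 18
ES_I = max(EF_B=24, EF_D=11, EF_F=18, EF_G=34, EF_H=18) = 34; EF_I = 34+5 = 39
Expected project duration μ = 39 hours. Critical path: A → C → G → I.

Backward pass:
LF_I = 39; LS_I = 39−5 = 34
LF_H = LS_I = 34; LS_H = 34−4 = 30
LF_G = LS_I = 34; LS_G = 34−15 = 19
LF_F = LS_I = 34; LS_F = 34−9 = 25
LF_E = LS_H = 30; LS_E = 30−5 = 25
LF_D = min(LS_G=19, LS_I=34) = 19; LS_D = 19−2 = 17
LF_C = LS_G = 19; LS_C = 19−10 = 9
LF_B = LS_I = 34; LS_B = 34−15 = 19
LF_A = min(LS_B=19, LS_C=9, LS_D=17, LS_E=25, LS_F=25) = 9; LS_A = 9−9 = 0
Slack_D = LS_D − ES_D = 17 − 9 = 8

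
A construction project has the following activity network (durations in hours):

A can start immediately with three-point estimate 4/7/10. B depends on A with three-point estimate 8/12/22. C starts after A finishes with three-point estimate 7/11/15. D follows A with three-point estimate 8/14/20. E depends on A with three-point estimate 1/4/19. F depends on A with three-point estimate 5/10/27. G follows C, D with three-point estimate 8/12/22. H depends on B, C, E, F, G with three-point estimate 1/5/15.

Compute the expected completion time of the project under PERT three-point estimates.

te_A = (4 + 4·7 + 10)/6 = 42/6 = 7
te_B = (8 + 4·12 + 22)/6 = 78/6 = 13
te_C = (7 + 4·11 + 15)/6 = 66/6 = 11
te_D = (8 + 4·14 + 20)/6 = 84/6 = 14
te_E = (1 + 4·4 + 19)/6 = 36/6 = 6
te_F = (5 + 4·10 + 27)/6 = 72/6 = 12
te_G = (8 + 4·12 + 22)/6 = 78/6 = 13
te_H = (1 + 4·5 + 15)/6 = 36/6 = 6

Forward pass:
ES_A = 0; EF_A = 7
ES_B = 7; EF_B = 7+13 = 20
ES_C = 7; EF_C = 7+11 = 18
ES_D = 7; EF_D = 7+14 = 21
ES_E = 7; EF_E = 7+6 = 13
ES_F = 7; EF_F = 7+12 = 19
ES_G = max(EF_C=18, EF_D=21) = 21; EF_G = 21+13 = 34
ES_H = max(EF_B=20, EF_C=18, EF_E=13, EF_F=19, EF_G=34) = 34; EF_H = 34+6 = 40
Expected project duration μ = 40 hours. Critical path: A → D → G → H.

40 hours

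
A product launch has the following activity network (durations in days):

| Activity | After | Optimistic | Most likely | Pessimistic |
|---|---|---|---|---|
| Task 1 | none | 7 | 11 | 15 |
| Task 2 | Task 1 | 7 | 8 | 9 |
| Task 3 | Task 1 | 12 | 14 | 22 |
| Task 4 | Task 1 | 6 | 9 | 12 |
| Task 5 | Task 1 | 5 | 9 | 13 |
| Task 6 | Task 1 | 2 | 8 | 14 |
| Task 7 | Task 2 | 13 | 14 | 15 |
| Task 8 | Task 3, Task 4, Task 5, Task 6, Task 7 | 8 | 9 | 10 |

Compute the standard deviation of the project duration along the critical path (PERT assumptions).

te_Task 1 = (7 + 4·11 + 15)/6 = 66/6 = 11; σ²_Task 1 = ((15−7)/6)² = 1.778
te_Task 2 = (7 + 4·8 + 9)/6 = 48/6 = 8; σ²_Task 2 = ((9−7)/6)² = 0.111
te_Task 3 = (12 + 4·14 + 22)/6 = 90/6 = 15; σ²_Task 3 = ((22−12)/6)² = 2.778
te_Task 4 = (6 + 4·9 + 12)/6 = 54/6 = 9; σ²_Task 4 = ((12−6)/6)² = 1.000
te_Task 5 = (5 + 4·9 + 13)/6 = 54/6 = 9; σ²_Task 5 = ((13−5)/6)² = 1.778
te_Task 6 = (2 + 4·8 + 14)/6 = 48/6 = 8; σ²_Task 6 = ((14−2)/6)² = 4.000
te_Task 7 = (13 + 4·14 + 15)/6 = 84/6 = 14; σ²_Task 7 = ((15−13)/6)² = 0.111
te_Task 8 = (8 + 4·9 + 10)/6 = 54/6 = 9; σ²_Task 8 = ((10−8)/6)² = 0.111

Forward pass:
ES_Task 1 = 0; EF_Task 1 = 11
ES_Task 2 = 11; EF_Task 2 = 11+8 = 19
ES_Task 3 = 11; EF_Task 3 = 11+15 = 26
ES_Task 4 = 11; EF_Task 4 = 11+9 = 20
ES_Task 5 = 11; EF_Task 5 = 11+9 = 20
ES_Task 6 = 11; EF_Task 6 = 11+8 = 19
ES_Task 7 = 19; EF_Task 7 = 19+14 = 33
ES_Task 8 = max(EF_Task 3=26, EF_Task 4=20, EF_Task 5=20, EF_Task 6=19, EF_Task 7=33) = 33; EF_Task 8 = 33+9 = 42
Expected project duration μ = 42 days. Critical path: Task 1 → Task 2 → Task 7 → Task 8.

Variance along critical path = 1.778 + 0.111 + 0.111 + 0.111 = 2.111
σ = √2.111 = 1.453 days

1.45 days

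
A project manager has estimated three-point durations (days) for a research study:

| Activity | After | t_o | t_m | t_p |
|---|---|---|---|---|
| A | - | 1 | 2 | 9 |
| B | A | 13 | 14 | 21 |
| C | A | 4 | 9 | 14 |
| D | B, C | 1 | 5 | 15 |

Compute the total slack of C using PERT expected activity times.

te_A = (1 + 4·2 + 9)/6 = 18/6 = 3
te_B = (13 + 4·14 + 21)/6 = 90/6 = 15
te_C = (4 + 4·9 + 14)/6 = 54/6 = 9
te_D = (1 + 4·5 + 15)/6 = 36/6 = 6

Forward pass:
ES_A = 0; EF_A = 3
ES_B = 3; EF_B = 3+15 = 18
ES_C = 3; EF_C = 3+9 = 12
ES_D = max(EF_B=18, EF_C=12) = 18; EF_D = 18+6 = 24
Expected project duration μ = 24 days. Critical path: A → B → D.

Backward pass:
LF_D = 24; LS_D = 24−6 = 18
LF_C = LS_D = 18; LS_C = 18−9 = 9
LF_B = LS_D = 18; LS_B = 18−15 = 3
LF_A = min(LS_B=3, LS_C=9) = 3; LS_A = 3−3 = 0
Slack_C = LS_C − ES_C = 9 − 3 = 6

6 days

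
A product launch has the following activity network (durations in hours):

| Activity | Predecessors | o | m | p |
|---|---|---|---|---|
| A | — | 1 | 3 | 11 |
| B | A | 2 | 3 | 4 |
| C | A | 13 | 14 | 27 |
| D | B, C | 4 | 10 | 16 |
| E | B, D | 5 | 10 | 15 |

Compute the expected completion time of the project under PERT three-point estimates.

te_A = (1 + 4·3 + 11)/6 = 24/6 = 4
te_B = (2 + 4·3 + 4)/6 = 18/6 = 3
te_C = (13 + 4·14 + 27)/6 = 96/6 = 16
te_D = (4 + 4·10 + 16)/6 = 60/6 = 10
te_E = (5 + 4·10 + 15)/6 = 60/6 = 10

Forward pass:
ES_A = 0; EF_A = 4
ES_B = 4; EF_B = 4+3 = 7
ES_C = 4; EF_C = 4+16 = 20
ES_D = max(EF_B=7, EF_C=20) = 20; EF_D = 20+10 = 30
ES_E = max(EF_B=7, EF_D=30) = 30; EF_E = 30+10 = 40
Expected project duration μ = 40 hours. Critical path: A → C → D → E.

40 hours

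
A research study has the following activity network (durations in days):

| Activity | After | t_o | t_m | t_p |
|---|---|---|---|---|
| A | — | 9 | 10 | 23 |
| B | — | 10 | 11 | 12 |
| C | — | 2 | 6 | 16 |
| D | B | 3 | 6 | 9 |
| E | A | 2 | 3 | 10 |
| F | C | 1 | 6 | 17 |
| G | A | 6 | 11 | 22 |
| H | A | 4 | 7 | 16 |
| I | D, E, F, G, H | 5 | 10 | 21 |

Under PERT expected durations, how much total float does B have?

7 days

te_A = (9 + 4·10 + 23)/6 = 72/6 = 12
te_B = (10 + 4·11 + 12)/6 = 66/6 = 11
te_C = (2 + 4·6 + 16)/6 = 42/6 = 7
te_D = (3 + 4·6 + 9)/6 = 36/6 = 6
te_E = (2 + 4·3 + 10)/6 = 24/6 = 4
te_F = (1 + 4·6 + 17)/6 = 42/6 = 7
te_G = (6 + 4·11 + 22)/6 = 72/6 = 12
te_H = (4 + 4·7 + 16)/6 = 48/6 = 8
te_I = (5 + 4·10 + 21)/6 = 66/6 = 11

Forward pass:
ES_A = 0; EF_A = 12
ES_B = 0; EF_B = 11
ES_C = 0; EF_C = 7
ES_D = 11; EF_D = 11+6 = 17
ES_E = 12; EF_E = 12+4 = 16
ES_F = 7; EF_F = 7+7 = 14
ES_G = 12; EF_G = 12+12 = 24
ES_H = 12; EF_H = 12+8 = 20
ES_I = max(EF_D=17, EF_E=16, EF_F=14, EF_G=24, EF_H=20) = 24; EF_I = 24+11 = 35
Expected project duration μ = 35 days. Critical path: A → G → I.

Backward pass:
LF_I = 35; LS_I = 35−11 = 24
LF_H = LS_I = 24; LS_H = 24−8 = 16
LF_G = LS_I = 24; LS_G = 24−12 = 12
LF_F = LS_I = 24; LS_F = 24−7 = 17
LF_E = LS_I = 24; LS_E = 24−4 = 20
LF_D = LS_I = 24; LS_D = 24−6 = 18
LF_C = LS_F = 17; LS_C = 17−7 = 10
LF_B = LS_D = 18; LS_B = 18−11 = 7
LF_A = min(LS_E=20, LS_G=12, LS_H=16) = 12; LS_A = 12−12 = 0
Slack_B = LS_B − ES_B = 7 − 0 = 7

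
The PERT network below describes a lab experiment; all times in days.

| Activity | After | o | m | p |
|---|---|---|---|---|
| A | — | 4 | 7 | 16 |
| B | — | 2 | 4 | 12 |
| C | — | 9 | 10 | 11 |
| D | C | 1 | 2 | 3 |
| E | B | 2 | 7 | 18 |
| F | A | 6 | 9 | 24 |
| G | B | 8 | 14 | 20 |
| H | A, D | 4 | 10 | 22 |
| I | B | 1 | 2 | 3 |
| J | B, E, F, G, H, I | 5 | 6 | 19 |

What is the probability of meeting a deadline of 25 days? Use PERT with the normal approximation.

te_A = (4 + 4·7 + 16)/6 = 48/6 = 8; σ²_A = ((16−4)/6)² = 4.000
te_B = (2 + 4·4 + 12)/6 = 30/6 = 5; σ²_B = ((12−2)/6)² = 2.778
te_C = (9 + 4·10 + 11)/6 = 60/6 = 10; σ²_C = ((11−9)/6)² = 0.111
te_D = (1 + 4·2 + 3)/6 = 12/6 = 2; σ²_D = ((3−1)/6)² = 0.111
te_E = (2 + 4·7 + 18)/6 = 48/6 = 8; σ²_E = ((18−2)/6)² = 7.111
te_F = (6 + 4·9 + 24)/6 = 66/6 = 11; σ²_F = ((24−6)/6)² = 9.000
te_G = (8 + 4·14 + 20)/6 = 84/6 = 14; σ²_G = ((20−8)/6)² = 4.000
te_H = (4 + 4·10 + 22)/6 = 66/6 = 11; σ²_H = ((22−4)/6)² = 9.000
te_I = (1 + 4·2 + 3)/6 = 12/6 = 2; σ²_I = ((3−1)/6)² = 0.111
te_J = (5 + 4·6 + 19)/6 = 48/6 = 8; σ²_J = ((19−5)/6)² = 5.444

Forward pass:
ES_A = 0; EF_A = 8
ES_B = 0; EF_B = 5
ES_C = 0; EF_C = 10
ES_D = 10; EF_D = 10+2 = 12
ES_E = 5; EF_E = 5+8 = 13
ES_F = 8; EF_F = 8+11 = 19
ES_G = 5; EF_G = 5+14 = 19
ES_H = max(EF_A=8, EF_D=12) = 12; EF_H = 12+11 = 23
ES_I = 5; EF_I = 5+2 = 7
ES_J = max(EF_B=5, EF_E=13, EF_F=19, EF_G=19, EF_H=23, EF_I=7) = 23; EF_J = 23+8 = 31
Expected project duration μ = 31 days. Critical path: C → D → H → J.

Variance along critical path = 0.111 + 0.111 + 9.000 + 5.444 = 14.667; σ = √14.667 = 3.830 days.
Z = (25 − 31) / 3.830 = -1.567
P(T ≤ 25) = Φ(-1.567) ≈ 0.059

0.059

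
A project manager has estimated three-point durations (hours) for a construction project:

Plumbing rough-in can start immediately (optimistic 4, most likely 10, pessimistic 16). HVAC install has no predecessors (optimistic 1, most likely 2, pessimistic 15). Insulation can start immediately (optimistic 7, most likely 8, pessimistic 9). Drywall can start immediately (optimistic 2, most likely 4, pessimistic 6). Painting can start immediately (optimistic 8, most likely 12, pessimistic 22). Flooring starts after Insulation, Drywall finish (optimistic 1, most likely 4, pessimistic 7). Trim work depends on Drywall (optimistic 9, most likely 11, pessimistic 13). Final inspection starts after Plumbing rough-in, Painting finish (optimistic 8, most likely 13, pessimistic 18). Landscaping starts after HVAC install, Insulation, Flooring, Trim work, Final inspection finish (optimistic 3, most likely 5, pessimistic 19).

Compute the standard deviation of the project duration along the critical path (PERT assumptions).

te_Plumbing rough-in = (4 + 4·10 + 16)/6 = 60/6 = 10; σ²_Plumbing rough-in = ((16−4)/6)² = 4.000
te_HVAC install = (1 + 4·2 + 15)/6 = 24/6 = 4; σ²_HVAC install = ((15−1)/6)² = 5.444
te_Insulation = (7 + 4·8 + 9)/6 = 48/6 = 8; σ²_Insulation = ((9−7)/6)² = 0.111
te_Drywall = (2 + 4·4 + 6)/6 = 24/6 = 4; σ²_Drywall = ((6−2)/6)² = 0.444
te_Painting = (8 + 4·12 + 22)/6 = 78/6 = 13; σ²_Painting = ((22−8)/6)² = 5.444
te_Flooring = (1 + 4·4 + 7)/6 = 24/6 = 4; σ²_Flooring = ((7−1)/6)² = 1.000
te_Trim work = (9 + 4·11 + 13)/6 = 66/6 = 11; σ²_Trim work = ((13−9)/6)² = 0.444
te_Final inspection = (8 + 4·13 + 18)/6 = 78/6 = 13; σ²_Final inspection = ((18−8)/6)² = 2.778
te_Landscaping = (3 + 4·5 + 19)/6 = 42/6 = 7; σ²_Landscaping = ((19−3)/6)² = 7.111

Forward pass:
ES_Plumbing rough-in = 0; EF_Plumbing rough-in = 10
ES_HVAC install = 0; EF_HVAC install = 4
ES_Insulation = 0; EF_Insulation = 8
ES_Drywall = 0; EF_Drywall = 4
ES_Painting = 0; EF_Painting = 13
ES_Flooring = max(EF_Insulation=8, EF_Drywall=4) = 8; EF_Flooring = 8+4 = 12
ES_Trim work = 4; EF_Trim work = 4+11 = 15
ES_Final inspection = max(EF_Plumbing rough-in=10, EF_Painting=13) = 13; EF_Final inspection = 13+13 = 26
ES_Landscaping = max(EF_HVAC install=4, EF_Insulation=8, EF_Flooring=12, EF_Trim work=15, EF_Final inspection=26) = 26; EF_Landscaping = 26+7 = 33
Expected project duration μ = 33 hours. Critical path: Painting → Final inspection → Landscaping.

Variance along critical path = 5.444 + 2.778 + 7.111 = 15.333
σ = √15.333 = 3.916 hours

3.92 hours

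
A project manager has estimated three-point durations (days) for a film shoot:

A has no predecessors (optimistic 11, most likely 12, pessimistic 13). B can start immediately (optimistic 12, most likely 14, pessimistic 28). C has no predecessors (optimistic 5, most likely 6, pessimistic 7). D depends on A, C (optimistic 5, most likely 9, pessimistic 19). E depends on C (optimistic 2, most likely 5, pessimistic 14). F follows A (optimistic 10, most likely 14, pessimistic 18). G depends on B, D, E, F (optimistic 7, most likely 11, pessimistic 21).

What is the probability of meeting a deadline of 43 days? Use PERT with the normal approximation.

te_A = (11 + 4·12 + 13)/6 = 72/6 = 12; σ²_A = ((13−11)/6)² = 0.111
te_B = (12 + 4·14 + 28)/6 = 96/6 = 16; σ²_B = ((28−12)/6)² = 7.111
te_C = (5 + 4·6 + 7)/6 = 36/6 = 6; σ²_C = ((7−5)/6)² = 0.111
te_D = (5 + 4·9 + 19)/6 = 60/6 = 10; σ²_D = ((19−5)/6)² = 5.444
te_E = (2 + 4·5 + 14)/6 = 36/6 = 6; σ²_E = ((14−2)/6)² = 4.000
te_F = (10 + 4·14 + 18)/6 = 84/6 = 14; σ²_F = ((18−10)/6)² = 1.778
te_G = (7 + 4·11 + 21)/6 = 72/6 = 12; σ²_G = ((21−7)/6)² = 5.444

Forward pass:
ES_A = 0; EF_A = 12
ES_B = 0; EF_B = 16
ES_C = 0; EF_C = 6
ES_D = max(EF_A=12, EF_C=6) = 12; EF_D = 12+10 = 22
ES_E = 6; EF_E = 6+6 = 12
ES_F = 12; EF_F = 12+14 = 26
ES_G = max(EF_B=16, EF_D=22, EF_E=12, EF_F=26) = 26; EF_G = 26+12 = 38
Expected project duration μ = 38 days. Critical path: A → F → G.

Variance along critical path = 0.111 + 1.778 + 5.444 = 7.333; σ = √7.333 = 2.708 days.
Z = (43 − 38) / 2.708 = 1.846
P(T ≤ 43) = Φ(1.846) ≈ 0.968

0.968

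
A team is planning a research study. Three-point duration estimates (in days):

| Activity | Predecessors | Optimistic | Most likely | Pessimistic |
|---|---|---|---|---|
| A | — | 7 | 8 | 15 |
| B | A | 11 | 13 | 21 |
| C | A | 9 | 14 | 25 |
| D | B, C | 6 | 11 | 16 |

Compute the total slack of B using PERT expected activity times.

1 days

te_A = (7 + 4·8 + 15)/6 = 54/6 = 9
te_B = (11 + 4·13 + 21)/6 = 84/6 = 14
te_C = (9 + 4·14 + 25)/6 = 90/6 = 15
te_D = (6 + 4·11 + 16)/6 = 66/6 = 11

Forward pass:
ES_A = 0; EF_A = 9
ES_B = 9; EF_B = 9+14 = 23
ES_C = 9; EF_C = 9+15 = 24
ES_D = max(EF_B=23, EF_C=24) = 24; EF_D = 24+11 = 35
Expected project duration μ = 35 days. Critical path: A → C → D.

Backward pass:
LF_D = 35; LS_D = 35−11 = 24
LF_C = LS_D = 24; LS_C = 24−15 = 9
LF_B = LS_D = 24; LS_B = 24−14 = 10
LF_A = min(LS_B=10, LS_C=9) = 9; LS_A = 9−9 = 0
Slack_B = LS_B − ES_B = 10 − 9 = 1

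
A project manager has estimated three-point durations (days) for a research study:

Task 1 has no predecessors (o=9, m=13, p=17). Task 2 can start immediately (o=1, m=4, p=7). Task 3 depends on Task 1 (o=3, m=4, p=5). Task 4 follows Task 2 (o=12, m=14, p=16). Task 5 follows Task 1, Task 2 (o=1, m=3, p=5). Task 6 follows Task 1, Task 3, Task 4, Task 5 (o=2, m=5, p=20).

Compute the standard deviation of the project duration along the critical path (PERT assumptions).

te_Task 1 = (9 + 4·13 + 17)/6 = 78/6 = 13; σ²_Task 1 = ((17−9)/6)² = 1.778
te_Task 2 = (1 + 4·4 + 7)/6 = 24/6 = 4; σ²_Task 2 = ((7−1)/6)² = 1.000
te_Task 3 = (3 + 4·4 + 5)/6 = 24/6 = 4; σ²_Task 3 = ((5−3)/6)² = 0.111
te_Task 4 = (12 + 4·14 + 16)/6 = 84/6 = 14; σ²_Task 4 = ((16−12)/6)² = 0.444
te_Task 5 = (1 + 4·3 + 5)/6 = 18/6 = 3; σ²_Task 5 = ((5−1)/6)² = 0.444
te_Task 6 = (2 + 4·5 + 20)/6 = 42/6 = 7; σ²_Task 6 = ((20−2)/6)² = 9.000

Forward pass:
ES_Task 1 = 0; EF_Task 1 = 13
ES_Task 2 = 0; EF_Task 2 = 4
ES_Task 3 = 13; EF_Task 3 = 13+4 = 17
ES_Task 4 = 4; EF_Task 4 = 4+14 = 18
ES_Task 5 = max(EF_Task 1=13, EF_Task 2=4) = 13; EF_Task 5 = 13+3 = 16
ES_Task 6 = max(EF_Task 1=13, EF_Task 3=17, EF_Task 4=18, EF_Task 5=16) = 18; EF_Task 6 = 18+7 = 25
Expected project duration μ = 25 days. Critical path: Task 2 → Task 4 → Task 6.

Variance along critical path = 1.000 + 0.444 + 9.000 = 10.444
σ = √10.444 = 3.232 days

3.23 days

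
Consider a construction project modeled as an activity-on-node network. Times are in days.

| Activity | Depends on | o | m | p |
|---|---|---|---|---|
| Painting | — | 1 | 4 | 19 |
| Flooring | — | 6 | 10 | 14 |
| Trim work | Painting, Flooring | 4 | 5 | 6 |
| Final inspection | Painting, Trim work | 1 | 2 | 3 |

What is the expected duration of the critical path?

te_Painting = (1 + 4·4 + 19)/6 = 36/6 = 6
te_Flooring = (6 + 4·10 + 14)/6 = 60/6 = 10
te_Trim work = (4 + 4·5 + 6)/6 = 30/6 = 5
te_Final inspection = (1 + 4·2 + 3)/6 = 12/6 = 2

Forward pass:
ES_Painting = 0; EF_Painting = 6
ES_Flooring = 0; EF_Flooring = 10
ES_Trim work = max(EF_Painting=6, EF_Flooring=10) = 10; EF_Trim work = 10+5 = 15
ES_Final inspection = max(EF_Painting=6, EF_Trim work=15) = 15; EF_Final inspection = 15+2 = 17
Expected project duration μ = 17 days. Critical path: Flooring → Trim work → Final inspection.

17 days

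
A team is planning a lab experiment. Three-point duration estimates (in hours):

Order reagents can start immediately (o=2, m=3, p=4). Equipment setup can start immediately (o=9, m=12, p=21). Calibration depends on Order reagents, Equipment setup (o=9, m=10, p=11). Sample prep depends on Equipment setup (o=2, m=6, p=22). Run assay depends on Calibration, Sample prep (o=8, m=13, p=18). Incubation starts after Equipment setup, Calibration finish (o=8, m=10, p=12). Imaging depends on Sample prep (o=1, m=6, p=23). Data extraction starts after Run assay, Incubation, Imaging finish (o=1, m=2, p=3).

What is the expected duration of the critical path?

38 hours

te_Order reagents = (2 + 4·3 + 4)/6 = 18/6 = 3
te_Equipment setup = (9 + 4·12 + 21)/6 = 78/6 = 13
te_Calibration = (9 + 4·10 + 11)/6 = 60/6 = 10
te_Sample prep = (2 + 4·6 + 22)/6 = 48/6 = 8
te_Run assay = (8 + 4·13 + 18)/6 = 78/6 = 13
te_Incubation = (8 + 4·10 + 12)/6 = 60/6 = 10
te_Imaging = (1 + 4·6 + 23)/6 = 48/6 = 8
te_Data extraction = (1 + 4·2 + 3)/6 = 12/6 = 2

Forward pass:
ES_Order reagents = 0; EF_Order reagents = 3
ES_Equipment setup = 0; EF_Equipment setup = 13
ES_Calibration = max(EF_Order reagents=3, EF_Equipment setup=13) = 13; EF_Calibration = 13+10 = 23
ES_Sample prep = 13; EF_Sample prep = 13+8 = 21
ES_Run assay = max(EF_Calibration=23, EF_Sample prep=21) = 23; EF_Run assay = 23+13 = 36
ES_Incubation = max(EF_Equipment setup=13, EF_Calibration=23) = 23; EF_Incubation = 23+10 = 33
ES_Imaging = 21; EF_Imaging = 21+8 = 29
ES_Data extraction = max(EF_Run assay=36, EF_Incubation=33, EF_Imaging=29) = 36; EF_Data extraction = 36+2 = 38
Expected project duration μ = 38 hours. Critical path: Equipment setup → Calibration → Run assay → Data extraction.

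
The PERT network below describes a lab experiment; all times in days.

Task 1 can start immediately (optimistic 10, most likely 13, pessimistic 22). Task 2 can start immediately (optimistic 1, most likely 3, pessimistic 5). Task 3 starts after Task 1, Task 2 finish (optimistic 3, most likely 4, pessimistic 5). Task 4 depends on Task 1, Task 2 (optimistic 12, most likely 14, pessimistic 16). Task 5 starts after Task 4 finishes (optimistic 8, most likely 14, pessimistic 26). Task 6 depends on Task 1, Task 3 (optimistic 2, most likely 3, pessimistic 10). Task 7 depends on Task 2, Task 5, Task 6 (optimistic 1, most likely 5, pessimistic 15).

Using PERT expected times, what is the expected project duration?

49 days

te_Task 1 = (10 + 4·13 + 22)/6 = 84/6 = 14
te_Task 2 = (1 + 4·3 + 5)/6 = 18/6 = 3
te_Task 3 = (3 + 4·4 + 5)/6 = 24/6 = 4
te_Task 4 = (12 + 4·14 + 16)/6 = 84/6 = 14
te_Task 5 = (8 + 4·14 + 26)/6 = 90/6 = 15
te_Task 6 = (2 + 4·3 + 10)/6 = 24/6 = 4
te_Task 7 = (1 + 4·5 + 15)/6 = 36/6 = 6

Forward pass:
ES_Task 1 = 0; EF_Task 1 = 14
ES_Task 2 = 0; EF_Task 2 = 3
ES_Task 3 = max(EF_Task 1=14, EF_Task 2=3) = 14; EF_Task 3 = 14+4 = 18
ES_Task 4 = max(EF_Task 1=14, EF_Task 2=3) = 14; EF_Task 4 = 14+14 = 28
ES_Task 5 = 28; EF_Task 5 = 28+15 = 43
ES_Task 6 = max(EF_Task 1=14, EF_Task 3=18) = 18; EF_Task 6 = 18+4 = 22
ES_Task 7 = max(EF_Task 2=3, EF_Task 5=43, EF_Task 6=22) = 43; EF_Task 7 = 43+6 = 49
Expected project duration μ = 49 days. Critical path: Task 1 → Task 4 → Task 5 → Task 7.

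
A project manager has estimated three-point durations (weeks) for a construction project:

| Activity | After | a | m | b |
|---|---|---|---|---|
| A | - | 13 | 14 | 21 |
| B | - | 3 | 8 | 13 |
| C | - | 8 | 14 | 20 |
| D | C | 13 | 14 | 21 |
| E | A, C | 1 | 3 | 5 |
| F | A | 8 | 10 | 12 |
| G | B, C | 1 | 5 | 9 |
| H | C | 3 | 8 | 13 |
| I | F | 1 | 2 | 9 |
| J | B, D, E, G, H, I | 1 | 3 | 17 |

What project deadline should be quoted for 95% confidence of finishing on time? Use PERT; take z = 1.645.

te_A = (13 + 4·14 + 21)/6 = 90/6 = 15; σ²_A = ((21−13)/6)² = 1.778
te_B = (3 + 4·8 + 13)/6 = 48/6 = 8; σ²_B = ((13−3)/6)² = 2.778
te_C = (8 + 4·14 + 20)/6 = 84/6 = 14; σ²_C = ((20−8)/6)² = 4.000
te_D = (13 + 4·14 + 21)/6 = 90/6 = 15; σ²_D = ((21−13)/6)² = 1.778
te_E = (1 + 4·3 + 5)/6 = 18/6 = 3; σ²_E = ((5−1)/6)² = 0.444
te_F = (8 + 4·10 + 12)/6 = 60/6 = 10; σ²_F = ((12−8)/6)² = 0.444
te_G = (1 + 4·5 + 9)/6 = 30/6 = 5; σ²_G = ((9−1)/6)² = 1.778
te_H = (3 + 4·8 + 13)/6 = 48/6 = 8; σ²_H = ((13−3)/6)² = 2.778
te_I = (1 + 4·2 + 9)/6 = 18/6 = 3; σ²_I = ((9−1)/6)² = 1.778
te_J = (1 + 4·3 + 17)/6 = 30/6 = 5; σ²_J = ((17−1)/6)² = 7.111

Forward pass:
ES_A = 0; EF_A = 15
ES_B = 0; EF_B = 8
ES_C = 0; EF_C = 14
ES_D = 14; EF_D = 14+15 = 29
ES_E = max(EF_A=15, EF_C=14) = 15; EF_E = 15+3 = 18
ES_F = 15; EF_F = 15+10 = 25
ES_G = max(EF_B=8, EF_C=14) = 14; EF_G = 14+5 = 19
ES_H = 14; EF_H = 14+8 = 22
ES_I = 25; EF_I = 25+3 = 28
ES_J = max(EF_B=8, EF_D=29, EF_E=18, EF_G=19, EF_H=22, EF_I=28) = 29; EF_J = 29+5 = 34
Expected project duration μ = 34 weeks. Critical path: C → D → J.

Variance along critical path = 4.000 + 1.778 + 7.111 = 12.889; σ = 3.590 weeks.
D = μ + z·σ = 34 + 1.645·3.590 = 39.9 weeks

39.9 weeks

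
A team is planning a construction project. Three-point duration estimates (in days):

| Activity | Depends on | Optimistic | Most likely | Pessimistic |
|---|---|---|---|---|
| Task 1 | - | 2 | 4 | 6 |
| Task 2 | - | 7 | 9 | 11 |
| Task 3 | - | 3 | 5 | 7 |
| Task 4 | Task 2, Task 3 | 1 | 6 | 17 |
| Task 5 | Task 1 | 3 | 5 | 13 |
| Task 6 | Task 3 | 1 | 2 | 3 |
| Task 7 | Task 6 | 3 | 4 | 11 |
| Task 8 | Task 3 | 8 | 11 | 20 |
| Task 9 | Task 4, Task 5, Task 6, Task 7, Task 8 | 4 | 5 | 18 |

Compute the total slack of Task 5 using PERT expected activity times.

7 days

te_Task 1 = (2 + 4·4 + 6)/6 = 24/6 = 4
te_Task 2 = (7 + 4·9 + 11)/6 = 54/6 = 9
te_Task 3 = (3 + 4·5 + 7)/6 = 30/6 = 5
te_Task 4 = (1 + 4·6 + 17)/6 = 42/6 = 7
te_Task 5 = (3 + 4·5 + 13)/6 = 36/6 = 6
te_Task 6 = (1 + 4·2 + 3)/6 = 12/6 = 2
te_Task 7 = (3 + 4·4 + 11)/6 = 30/6 = 5
te_Task 8 = (8 + 4·11 + 20)/6 = 72/6 = 12
te_Task 9 = (4 + 4·5 + 18)/6 = 42/6 = 7

Forward pass:
ES_Task 1 = 0; EF_Task 1 = 4
ES_Task 2 = 0; EF_Task 2 = 9
ES_Task 3 = 0; EF_Task 3 = 5
ES_Task 4 = max(EF_Task 2=9, EF_Task 3=5) = 9; EF_Task 4 = 9+7 = 16
ES_Task 5 = 4; EF_Task 5 = 4+6 = 10
ES_Task 6 = 5; EF_Task 6 = 5+2 = 7
ES_Task 7 = 7; EF_Task 7 = 7+5 = 12
ES_Task 8 = 5; EF_Task 8 = 5+12 = 17
ES_Task 9 = max(EF_Task 4=16, EF_Task 5=10, EF_Task 6=7, EF_Task 7=12, EF_Task 8=17) = 17; EF_Task 9 = 17+7 = 24
Expected project duration μ = 24 days. Critical path: Task 3 → Task 8 → Task 9.

Backward pass:
LF_Task 9 = 24; LS_Task 9 = 24−7 = 17
LF_Task 8 = LS_Task 9 = 17; LS_Task 8 = 17−12 = 5
LF_Task 7 = LS_Task 9 = 17; LS_Task 7 = 17−5 = 12
LF_Task 6 = min(LS_Task 7=12, LS_Task 9=17) = 12; LS_Task 6 = 12−2 = 10
LF_Task 5 = LS_Task 9 = 17; LS_Task 5 = 17−6 = 11
LF_Task 4 = LS_Task 9 = 17; LS_Task 4 = 17−7 = 10
LF_Task 3 = min(LS_Task 4=10, LS_Task 6=10, LS_Task 8=5) = 5; LS_Task 3 = 5−5 = 0
LF_Task 2 = LS_Task 4 = 10; LS_Task 2 = 10−9 = 1
LF_Task 1 = LS_Task 5 = 11; LS_Task 1 = 11−4 = 7
Slack_Task 5 = LS_Task 5 − ES_Task 5 = 11 − 4 = 7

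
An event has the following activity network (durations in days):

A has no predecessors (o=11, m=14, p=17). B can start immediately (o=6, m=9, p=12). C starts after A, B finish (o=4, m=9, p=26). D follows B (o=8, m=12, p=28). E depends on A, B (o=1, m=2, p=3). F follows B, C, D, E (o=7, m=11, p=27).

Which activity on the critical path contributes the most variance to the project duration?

C

te_A = (11 + 4·14 + 17)/6 = 84/6 = 14; σ²_A = ((17−11)/6)² = 1.000
te_B = (6 + 4·9 + 12)/6 = 54/6 = 9; σ²_B = ((12−6)/6)² = 1.000
te_C = (4 + 4·9 + 26)/6 = 66/6 = 11; σ²_C = ((26−4)/6)² = 13.444
te_D = (8 + 4·12 + 28)/6 = 84/6 = 14; σ²_D = ((28−8)/6)² = 11.111
te_E = (1 + 4·2 + 3)/6 = 12/6 = 2; σ²_E = ((3−1)/6)² = 0.111
te_F = (7 + 4·11 + 27)/6 = 78/6 = 13; σ²_F = ((27−7)/6)² = 11.111

Forward pass:
ES_A = 0; EF_A = 14
ES_B = 0; EF_B = 9
ES_C = max(EF_A=14, EF_B=9) = 14; EF_C = 14+11 = 25
ES_D = 9; EF_D = 9+14 = 23
ES_E = max(EF_A=14, EF_B=9) = 14; EF_E = 14+2 = 16
ES_F = max(EF_B=9, EF_C=25, EF_D=23, EF_E=16) = 25; EF_F = 25+13 = 38
Expected project duration μ = 38 days. Critical path: A → C → F.

Variances on critical path: σ²_A=1.000, σ²_C=13.444, σ²_F=11.111.
Largest is σ²_C = 13.444.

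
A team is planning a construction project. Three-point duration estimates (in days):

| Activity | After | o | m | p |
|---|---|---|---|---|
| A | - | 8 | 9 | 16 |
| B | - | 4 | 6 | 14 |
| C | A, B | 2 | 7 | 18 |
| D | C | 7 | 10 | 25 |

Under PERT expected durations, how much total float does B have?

3 days

te_A = (8 + 4·9 + 16)/6 = 60/6 = 10
te_B = (4 + 4·6 + 14)/6 = 42/6 = 7
te_C = (2 + 4·7 + 18)/6 = 48/6 = 8
te_D = (7 + 4·10 + 25)/6 = 72/6 = 12

Forward pass:
ES_A = 0; EF_A = 10
ES_B = 0; EF_B = 7
ES_C = max(EF_A=10, EF_B=7) = 10; EF_C = 10+8 = 18
ES_D = 18; EF_D = 18+12 = 30
Expected project duration μ = 30 days. Critical path: A → C → D.

Backward pass:
LF_D = 30; LS_D = 30−12 = 18
LF_C = LS_D = 18; LS_C = 18−8 = 10
LF_B = LS_C = 10; LS_B = 10−7 = 3
LF_A = LS_C = 10; LS_A = 10−10 = 0
Slack_B = LS_B − ES_B = 3 − 0 = 3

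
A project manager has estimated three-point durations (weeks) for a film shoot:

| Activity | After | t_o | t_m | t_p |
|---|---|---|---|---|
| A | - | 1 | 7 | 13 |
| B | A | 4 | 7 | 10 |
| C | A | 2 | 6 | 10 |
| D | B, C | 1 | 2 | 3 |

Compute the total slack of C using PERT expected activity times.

te_A = (1 + 4·7 + 13)/6 = 42/6 = 7
te_B = (4 + 4·7 + 10)/6 = 42/6 = 7
te_C = (2 + 4·6 + 10)/6 = 36/6 = 6
te_D = (1 + 4·2 + 3)/6 = 12/6 = 2

Forward pass:
ES_A = 0; EF_A = 7
ES_B = 7; EF_B = 7+7 = 14
ES_C = 7; EF_C = 7+6 = 13
ES_D = max(EF_B=14, EF_C=13) = 14; EF_D = 14+2 = 16
Expected project duration μ = 16 weeks. Critical path: A → B → D.

Backward pass:
LF_D = 16; LS_D = 16−2 = 14
LF_C = LS_D = 14; LS_C = 14−6 = 8
LF_B = LS_D = 14; LS_B = 14−7 = 7
LF_A = min(LS_B=7, LS_C=8) = 7; LS_A = 7−7 = 0
Slack_C = LS_C − ES_C = 8 − 7 = 1

1 weeks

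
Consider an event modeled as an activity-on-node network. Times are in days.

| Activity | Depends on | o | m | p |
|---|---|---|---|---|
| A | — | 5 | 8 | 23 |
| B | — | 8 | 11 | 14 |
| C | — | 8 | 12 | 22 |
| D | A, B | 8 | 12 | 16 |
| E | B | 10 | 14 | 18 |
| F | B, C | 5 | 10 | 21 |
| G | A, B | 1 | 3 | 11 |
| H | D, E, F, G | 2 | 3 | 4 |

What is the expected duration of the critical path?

te_A = (5 + 4·8 + 23)/6 = 60/6 = 10
te_B = (8 + 4·11 + 14)/6 = 66/6 = 11
te_C = (8 + 4·12 + 22)/6 = 78/6 = 13
te_D = (8 + 4·12 + 16)/6 = 72/6 = 12
te_E = (10 + 4·14 + 18)/6 = 84/6 = 14
te_F = (5 + 4·10 + 21)/6 = 66/6 = 11
te_G = (1 + 4·3 + 11)/6 = 24/6 = 4
te_H = (2 + 4·3 + 4)/6 = 18/6 = 3

Forward pass:
ES_A = 0; EF_A = 10
ES_B = 0; EF_B = 11
ES_C = 0; EF_C = 13
ES_D = max(EF_A=10, EF_B=11) = 11; EF_D = 11+12 = 23
ES_E = 11; EF_E = 11+14 = 25
ES_F = max(EF_B=11, EF_C=13) = 13; EF_F = 13+11 = 24
ES_G = max(EF_A=10, EF_B=11) = 11; EF_G = 11+4 = 15
ES_H = max(EF_D=23, EF_E=25, EF_F=24, EF_G=15) = 25; EF_H = 25+3 = 28
Expected project duration μ = 28 days. Critical path: B → E → H.

28 days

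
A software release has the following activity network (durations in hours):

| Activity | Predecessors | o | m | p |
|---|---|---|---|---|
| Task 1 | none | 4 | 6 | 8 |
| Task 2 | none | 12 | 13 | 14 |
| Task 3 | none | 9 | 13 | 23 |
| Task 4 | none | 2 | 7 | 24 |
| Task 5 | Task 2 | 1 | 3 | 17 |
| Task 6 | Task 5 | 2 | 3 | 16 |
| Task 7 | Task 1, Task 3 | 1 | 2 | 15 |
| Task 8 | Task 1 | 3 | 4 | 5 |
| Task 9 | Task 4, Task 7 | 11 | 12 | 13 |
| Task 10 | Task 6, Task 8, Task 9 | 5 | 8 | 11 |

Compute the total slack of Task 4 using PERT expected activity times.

te_Task 1 = (4 + 4·6 + 8)/6 = 36/6 = 6
te_Task 2 = (12 + 4·13 + 14)/6 = 78/6 = 13
te_Task 3 = (9 + 4·13 + 23)/6 = 84/6 = 14
te_Task 4 = (2 + 4·7 + 24)/6 = 54/6 = 9
te_Task 5 = (1 + 4·3 + 17)/6 = 30/6 = 5
te_Task 6 = (2 + 4·3 + 16)/6 = 30/6 = 5
te_Task 7 = (1 + 4·2 + 15)/6 = 24/6 = 4
te_Task 8 = (3 + 4·4 + 5)/6 = 24/6 = 4
te_Task 9 = (11 + 4·12 + 13)/6 = 72/6 = 12
te_Task 10 = (5 + 4·8 + 11)/6 = 48/6 = 8

Forward pass:
ES_Task 1 = 0; EF_Task 1 = 6
ES_Task 2 = 0; EF_Task 2 = 13
ES_Task 3 = 0; EF_Task 3 = 14
ES_Task 4 = 0; EF_Task 4 = 9
ES_Task 5 = 13; EF_Task 5 = 13+5 = 18
ES_Task 6 = 18; EF_Task 6 = 18+5 = 23
ES_Task 7 = max(EF_Task 1=6, EF_Task 3=14) = 14; EF_Task 7 = 14+4 = 18
ES_Task 8 = 6; EF_Task 8 = 6+4 = 10
ES_Task 9 = max(EF_Task 4=9, EF_Task 7=18) = 18; EF_Task 9 = 18+12 = 30
ES_Task 10 = max(EF_Task 6=23, EF_Task 8=10, EF_Task 9=30) = 30; EF_Task 10 = 30+8 = 38
Expected project duration μ = 38 hours. Critical path: Task 3 → Task 7 → Task 9 → Task 10.

Backward pass:
LF_Task 10 = 38; LS_Task 10 = 38−8 = 30
LF_Task 9 = LS_Task 10 = 30; LS_Task 9 = 30−12 = 18
LF_Task 8 = LS_Task 10 = 30; LS_Task 8 = 30−4 = 26
LF_Task 7 = LS_Task 9 = 18; LS_Task 7 = 18−4 = 14
LF_Task 6 = LS_Task 10 = 30; LS_Task 6 = 30−5 = 25
LF_Task 5 = LS_Task 6 = 25; LS_Task 5 = 25−5 = 20
LF_Task 4 = LS_Task 9 = 18; LS_Task 4 = 18−9 = 9
LF_Task 3 = LS_Task 7 = 14; LS_Task 3 = 14−14 = 0
LF_Task 2 = LS_Task 5 = 20; LS_Task 2 = 20−13 = 7
LF_Task 1 = min(LS_Task 7=14, LS_Task 8=26) = 14; LS_Task 1 = 14−6 = 8
Slack_Task 4 = LS_Task 4 − ES_Task 4 = 9 − 0 = 9

9 hours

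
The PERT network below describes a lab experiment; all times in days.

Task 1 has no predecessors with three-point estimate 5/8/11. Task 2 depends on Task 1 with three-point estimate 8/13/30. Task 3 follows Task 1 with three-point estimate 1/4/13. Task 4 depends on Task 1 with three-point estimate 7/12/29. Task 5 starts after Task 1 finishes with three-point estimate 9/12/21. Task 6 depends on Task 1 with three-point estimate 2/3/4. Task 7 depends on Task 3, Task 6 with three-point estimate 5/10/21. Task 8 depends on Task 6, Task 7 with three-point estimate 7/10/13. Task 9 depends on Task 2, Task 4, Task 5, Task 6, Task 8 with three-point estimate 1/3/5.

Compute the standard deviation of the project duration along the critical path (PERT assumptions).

te_Task 1 = (5 + 4·8 + 11)/6 = 48/6 = 8; σ²_Task 1 = ((11−5)/6)² = 1.000
te_Task 2 = (8 + 4·13 + 30)/6 = 90/6 = 15; σ²_Task 2 = ((30−8)/6)² = 13.444
te_Task 3 = (1 + 4·4 + 13)/6 = 30/6 = 5; σ²_Task 3 = ((13−1)/6)² = 4.000
te_Task 4 = (7 + 4·12 + 29)/6 = 84/6 = 14; σ²_Task 4 = ((29−7)/6)² = 13.444
te_Task 5 = (9 + 4·12 + 21)/6 = 78/6 = 13; σ²_Task 5 = ((21−9)/6)² = 4.000
te_Task 6 = (2 + 4·3 + 4)/6 = 18/6 = 3; σ²_Task 6 = ((4−2)/6)² = 0.111
te_Task 7 = (5 + 4·10 + 21)/6 = 66/6 = 11; σ²_Task 7 = ((21−5)/6)² = 7.111
te_Task 8 = (7 + 4·10 + 13)/6 = 60/6 = 10; σ²_Task 8 = ((13−7)/6)² = 1.000
te_Task 9 = (1 + 4·3 + 5)/6 = 18/6 = 3; σ²_Task 9 = ((5−1)/6)² = 0.444

Forward pass:
ES_Task 1 = 0; EF_Task 1 = 8
ES_Task 2 = 8; EF_Task 2 = 8+15 = 23
ES_Task 3 = 8; EF_Task 3 = 8+5 = 13
ES_Task 4 = 8; EF_Task 4 = 8+14 = 22
ES_Task 5 = 8; EF_Task 5 = 8+13 = 21
ES_Task 6 = 8; EF_Task 6 = 8+3 = 11
ES_Task 7 = max(EF_Task 3=13, EF_Task 6=11) = 13; EF_Task 7 = 13+11 = 24
ES_Task 8 = max(EF_Task 6=11, EF_Task 7=24) = 24; EF_Task 8 = 24+10 = 34
ES_Task 9 = max(EF_Task 2=23, EF_Task 4=22, EF_Task 5=21, EF_Task 6=11, EF_Task 8=34) = 34; EF_Task 9 = 34+3 = 37
Expected project duration μ = 37 days. Critical path: Task 1 → Task 3 → Task 7 → Task 8 → Task 9.

Variance along critical path = 1.000 + 4.000 + 7.111 + 1.000 + 0.444 = 13.556
σ = √13.556 = 3.682 days

3.68 days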